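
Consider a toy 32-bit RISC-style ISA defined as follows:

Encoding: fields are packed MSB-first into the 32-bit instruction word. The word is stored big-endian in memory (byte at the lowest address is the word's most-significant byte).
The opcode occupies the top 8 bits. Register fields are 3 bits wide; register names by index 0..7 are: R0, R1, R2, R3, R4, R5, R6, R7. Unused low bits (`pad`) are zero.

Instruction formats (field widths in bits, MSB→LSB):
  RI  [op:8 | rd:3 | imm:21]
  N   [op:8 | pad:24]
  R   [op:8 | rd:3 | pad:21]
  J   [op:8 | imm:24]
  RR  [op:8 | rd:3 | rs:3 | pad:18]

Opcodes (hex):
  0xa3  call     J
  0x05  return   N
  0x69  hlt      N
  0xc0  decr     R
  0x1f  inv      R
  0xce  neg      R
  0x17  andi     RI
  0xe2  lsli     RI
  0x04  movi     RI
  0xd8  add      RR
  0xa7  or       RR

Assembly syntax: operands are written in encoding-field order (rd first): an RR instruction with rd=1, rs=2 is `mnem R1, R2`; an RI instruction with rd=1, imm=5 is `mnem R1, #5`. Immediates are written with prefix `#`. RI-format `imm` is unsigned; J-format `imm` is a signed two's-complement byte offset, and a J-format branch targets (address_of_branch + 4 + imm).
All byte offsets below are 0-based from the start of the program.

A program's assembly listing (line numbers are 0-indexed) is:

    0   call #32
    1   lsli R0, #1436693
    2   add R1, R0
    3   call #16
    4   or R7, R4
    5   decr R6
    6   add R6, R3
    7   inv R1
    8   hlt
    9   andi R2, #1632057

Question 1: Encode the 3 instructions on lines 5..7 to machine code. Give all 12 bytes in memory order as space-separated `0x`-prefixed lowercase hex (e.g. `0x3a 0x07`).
0xc0 0xc0 0x00 0x00 0xd8 0xcc 0x00 0x00 0x1f 0x20 0x00 0x00

line 5 (decr): pack op=0xc0:8|rd=6:3|pad=0:21 = 0xc0c00000; big→ c0 c0 00 00
line 6 (add): pack op=0xd8:8|rd=6:3|rs=3:3|pad=0:18 = 0xd8cc0000; big→ d8 cc 00 00
line 7 (inv): pack op=0x1f:8|rd=1:3|pad=0:21 = 0x1f200000; big→ 1f 20 00 00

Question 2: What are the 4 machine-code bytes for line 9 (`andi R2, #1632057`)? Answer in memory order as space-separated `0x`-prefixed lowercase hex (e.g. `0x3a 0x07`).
L9: andi op=0x17:8|rd=2:3|imm=1632057:21 ⇒ 0x1758e739 ⇒ big 17 58 e7 39

0x17 0x58 0xe7 0x39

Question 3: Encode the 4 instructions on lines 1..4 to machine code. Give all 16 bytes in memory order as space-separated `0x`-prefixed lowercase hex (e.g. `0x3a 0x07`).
0xe2 0x15 0xec 0x15 0xd8 0x20 0x00 0x00 0xa3 0x00 0x00 0x10 0xa7 0xf0 0x00 0x00

1. lsli fields op=0xe2:8|rd=0:3|imm=1436693:21 → word e215ec15h → e2 15 ec 15
2. add fields op=0xd8:8|rd=1:3|rs=0:3|pad=0:18 → word d8200000h → d8 20 00 00
3. call fields op=0xa3:8|imm=16:24 → word a3000010h → a3 00 00 10
4. or fields op=0xa7:8|rd=7:3|rs=4:3|pad=0:18 → word a7f00000h → a7 f0 00 00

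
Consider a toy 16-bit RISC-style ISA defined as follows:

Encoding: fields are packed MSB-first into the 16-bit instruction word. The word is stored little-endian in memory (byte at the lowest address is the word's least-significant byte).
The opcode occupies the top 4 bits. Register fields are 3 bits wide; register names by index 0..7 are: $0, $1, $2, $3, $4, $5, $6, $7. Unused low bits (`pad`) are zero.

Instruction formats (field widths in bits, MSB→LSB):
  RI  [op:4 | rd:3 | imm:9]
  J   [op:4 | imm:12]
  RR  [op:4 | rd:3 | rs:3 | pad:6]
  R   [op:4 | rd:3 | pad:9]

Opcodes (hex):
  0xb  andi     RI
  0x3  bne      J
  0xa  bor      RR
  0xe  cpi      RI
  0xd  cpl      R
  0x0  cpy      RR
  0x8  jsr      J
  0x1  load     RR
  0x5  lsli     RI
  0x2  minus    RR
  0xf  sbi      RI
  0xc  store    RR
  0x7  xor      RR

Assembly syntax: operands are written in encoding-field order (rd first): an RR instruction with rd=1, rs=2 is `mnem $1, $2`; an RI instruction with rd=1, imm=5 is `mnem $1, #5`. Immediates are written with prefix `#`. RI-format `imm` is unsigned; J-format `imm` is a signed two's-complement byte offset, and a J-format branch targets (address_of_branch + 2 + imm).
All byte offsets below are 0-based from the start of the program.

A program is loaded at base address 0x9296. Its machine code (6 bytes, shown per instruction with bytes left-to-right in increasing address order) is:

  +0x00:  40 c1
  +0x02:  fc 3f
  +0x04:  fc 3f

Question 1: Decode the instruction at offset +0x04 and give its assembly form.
bne #-4

+0x04: fc 3f ⇒ word 0x3ffc (little)
  op=0x3ffc>>12=0x3 ⇒ bne (J)
  imm@[11:0]=0xffc (s12→-4) ⇒ #-4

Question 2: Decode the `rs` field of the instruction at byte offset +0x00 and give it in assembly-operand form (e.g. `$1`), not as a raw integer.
$5

@+00  little-endian(40 c1) = 0xc140
  op=0xc140>>12=0xc ⇒ store (RR)
  rd: (w>>9)&0x7=0x0 → $0
  rs: (w>>6)&0x7=0x5 → $5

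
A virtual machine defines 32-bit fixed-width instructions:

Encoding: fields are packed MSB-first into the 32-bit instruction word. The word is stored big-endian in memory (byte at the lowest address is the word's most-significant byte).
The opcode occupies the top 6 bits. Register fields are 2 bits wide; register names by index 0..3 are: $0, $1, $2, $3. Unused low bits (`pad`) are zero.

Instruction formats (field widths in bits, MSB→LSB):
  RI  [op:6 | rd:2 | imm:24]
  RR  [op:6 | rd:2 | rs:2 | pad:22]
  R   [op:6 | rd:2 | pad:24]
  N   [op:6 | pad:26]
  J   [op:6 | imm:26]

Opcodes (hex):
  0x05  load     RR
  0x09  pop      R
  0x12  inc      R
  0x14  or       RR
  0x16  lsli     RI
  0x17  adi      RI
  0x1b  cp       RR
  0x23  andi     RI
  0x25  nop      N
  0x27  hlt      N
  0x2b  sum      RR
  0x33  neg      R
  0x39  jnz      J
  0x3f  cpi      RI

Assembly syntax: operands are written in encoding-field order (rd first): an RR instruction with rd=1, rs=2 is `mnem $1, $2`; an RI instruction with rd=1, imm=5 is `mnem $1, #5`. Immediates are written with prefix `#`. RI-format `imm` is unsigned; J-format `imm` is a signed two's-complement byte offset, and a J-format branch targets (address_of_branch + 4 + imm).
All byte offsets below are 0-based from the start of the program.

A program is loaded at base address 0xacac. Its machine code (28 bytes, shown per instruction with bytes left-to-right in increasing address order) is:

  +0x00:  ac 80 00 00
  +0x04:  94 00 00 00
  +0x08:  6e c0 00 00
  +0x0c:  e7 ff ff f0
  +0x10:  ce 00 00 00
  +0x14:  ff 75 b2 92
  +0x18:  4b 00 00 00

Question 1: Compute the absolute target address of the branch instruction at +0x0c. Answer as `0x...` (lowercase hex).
0xacac

@+0c  big-endian(e7 ff ff f0) = 0xe7fffff0
  opcode bits[31:26]=0x39: jnz/J
  [25:0] imm=67108848 (s26→-16) = #-16
  target = base 0xacac + off 0x0c + 4 + imm -16 = 0xacac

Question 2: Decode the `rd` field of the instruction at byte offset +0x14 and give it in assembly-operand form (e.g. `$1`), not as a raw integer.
$3

+0x14: ff 75 b2 92 ⇒ word 0xff75b292 (big)
  op=0xff75b292>>26=0x3f ⇒ cpi (RI)
  [25:24] rd=3 = $3
  [23:0] imm=7713426 = #7713426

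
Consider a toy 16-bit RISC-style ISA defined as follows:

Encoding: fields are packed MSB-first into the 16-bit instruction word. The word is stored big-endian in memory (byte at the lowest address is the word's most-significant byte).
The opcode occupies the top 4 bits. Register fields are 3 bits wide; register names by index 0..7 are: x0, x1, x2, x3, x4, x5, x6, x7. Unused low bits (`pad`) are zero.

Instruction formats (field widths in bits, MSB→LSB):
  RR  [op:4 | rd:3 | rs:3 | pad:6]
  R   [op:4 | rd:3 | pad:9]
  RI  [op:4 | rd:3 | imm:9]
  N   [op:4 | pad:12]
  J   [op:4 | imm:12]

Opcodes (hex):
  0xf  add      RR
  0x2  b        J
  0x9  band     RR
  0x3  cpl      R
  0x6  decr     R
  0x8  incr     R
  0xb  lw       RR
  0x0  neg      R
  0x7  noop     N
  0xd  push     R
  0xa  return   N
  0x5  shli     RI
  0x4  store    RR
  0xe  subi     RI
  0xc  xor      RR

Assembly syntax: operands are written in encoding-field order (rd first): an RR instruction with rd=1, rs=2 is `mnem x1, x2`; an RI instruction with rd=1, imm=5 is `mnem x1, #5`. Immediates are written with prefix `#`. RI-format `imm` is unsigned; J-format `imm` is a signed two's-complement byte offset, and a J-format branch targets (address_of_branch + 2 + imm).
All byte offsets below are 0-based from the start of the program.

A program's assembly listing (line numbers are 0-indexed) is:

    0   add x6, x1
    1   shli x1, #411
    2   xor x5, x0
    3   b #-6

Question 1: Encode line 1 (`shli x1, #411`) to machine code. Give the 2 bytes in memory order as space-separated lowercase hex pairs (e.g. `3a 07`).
1. shli fields op=0x5:4|rd=1:3|imm=411:9 → word 539bh → 53 9b

53 9b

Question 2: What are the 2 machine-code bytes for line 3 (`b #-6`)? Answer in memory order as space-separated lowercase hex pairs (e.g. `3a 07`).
2f fa

line 3 (b): pack op=0x2:4|imm=-6:12 = 0x2ffa; big→ 2f fa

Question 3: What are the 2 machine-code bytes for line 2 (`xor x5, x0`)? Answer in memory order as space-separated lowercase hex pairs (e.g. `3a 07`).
ca 00

L2: xor op=0xc:4|rd=5:3|rs=0:3|pad=0:6 ⇒ 0xca00 ⇒ big ca 00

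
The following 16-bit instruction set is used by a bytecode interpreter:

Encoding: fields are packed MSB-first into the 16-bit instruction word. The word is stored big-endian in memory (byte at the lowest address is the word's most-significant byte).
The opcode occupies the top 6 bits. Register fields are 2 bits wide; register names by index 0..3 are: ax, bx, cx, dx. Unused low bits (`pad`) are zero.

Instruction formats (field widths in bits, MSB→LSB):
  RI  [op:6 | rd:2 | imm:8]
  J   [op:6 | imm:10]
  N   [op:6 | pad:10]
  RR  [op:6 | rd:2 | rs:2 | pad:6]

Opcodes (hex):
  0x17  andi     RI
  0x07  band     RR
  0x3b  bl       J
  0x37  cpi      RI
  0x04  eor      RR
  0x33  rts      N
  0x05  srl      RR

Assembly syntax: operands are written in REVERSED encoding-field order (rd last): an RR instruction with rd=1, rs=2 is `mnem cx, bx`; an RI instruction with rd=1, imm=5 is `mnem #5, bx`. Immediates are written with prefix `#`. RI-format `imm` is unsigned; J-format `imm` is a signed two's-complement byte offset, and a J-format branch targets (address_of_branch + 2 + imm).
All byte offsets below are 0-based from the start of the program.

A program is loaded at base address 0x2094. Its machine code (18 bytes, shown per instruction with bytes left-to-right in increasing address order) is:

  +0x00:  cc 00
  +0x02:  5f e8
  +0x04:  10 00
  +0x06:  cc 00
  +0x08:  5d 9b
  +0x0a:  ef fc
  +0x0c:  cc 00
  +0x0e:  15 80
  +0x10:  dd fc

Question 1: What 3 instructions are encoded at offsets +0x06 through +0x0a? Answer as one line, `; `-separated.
[06] cc 00 → 0xcc00
  top 6b → 0x33 → rts [N]
[08] 5d 9b → 0x5d9b
  top 6b → 0x17 → andi [RI]
  rd: (w>>8)&0x3=0x1 → bx
  imm: (w>>0)&0xff=0x9b → #155
[0a] ef fc → 0xeffc
  top 6b → 0x3b → bl [J]
  imm: (w>>0)&0x3ff=0x3fc (s10→-4) → #-4

rts; andi #155, bx; bl #-4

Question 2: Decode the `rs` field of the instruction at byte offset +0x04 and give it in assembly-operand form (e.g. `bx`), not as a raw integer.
ax

@+04  big-endian(10 00) = 0x1000
  opcode bits[15:10]=0x4: eor/RR
  rd: (w>>8)&0x3=0x0 → ax
  rs: (w>>6)&0x3=0x0 → ax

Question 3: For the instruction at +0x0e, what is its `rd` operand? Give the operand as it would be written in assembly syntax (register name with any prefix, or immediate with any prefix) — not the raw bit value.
@+0e  big-endian(15 80) = 0x1580
  top 6b → 0x5 → srl [RR]
  rd@[9:8]=0x1 ⇒ bx
  rs@[7:6]=0x2 ⇒ cx

bx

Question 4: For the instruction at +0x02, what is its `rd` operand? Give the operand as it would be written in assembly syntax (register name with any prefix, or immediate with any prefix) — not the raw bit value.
dx

[02] 5f e8 → 0x5fe8
  top 6b → 0x17 → andi [RI]
  [9:8] rd=3 = dx
  [7:0] imm=232 = #232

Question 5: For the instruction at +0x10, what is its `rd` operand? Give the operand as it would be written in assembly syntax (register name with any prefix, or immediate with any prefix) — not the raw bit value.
bx

@+10  big-endian(dd fc) = 0xddfc
  op=0xddfc>>10=0x37 ⇒ cpi (RI)
  rd: (w>>8)&0x3=0x1 → bx
  imm: (w>>0)&0xff=0xfc → #252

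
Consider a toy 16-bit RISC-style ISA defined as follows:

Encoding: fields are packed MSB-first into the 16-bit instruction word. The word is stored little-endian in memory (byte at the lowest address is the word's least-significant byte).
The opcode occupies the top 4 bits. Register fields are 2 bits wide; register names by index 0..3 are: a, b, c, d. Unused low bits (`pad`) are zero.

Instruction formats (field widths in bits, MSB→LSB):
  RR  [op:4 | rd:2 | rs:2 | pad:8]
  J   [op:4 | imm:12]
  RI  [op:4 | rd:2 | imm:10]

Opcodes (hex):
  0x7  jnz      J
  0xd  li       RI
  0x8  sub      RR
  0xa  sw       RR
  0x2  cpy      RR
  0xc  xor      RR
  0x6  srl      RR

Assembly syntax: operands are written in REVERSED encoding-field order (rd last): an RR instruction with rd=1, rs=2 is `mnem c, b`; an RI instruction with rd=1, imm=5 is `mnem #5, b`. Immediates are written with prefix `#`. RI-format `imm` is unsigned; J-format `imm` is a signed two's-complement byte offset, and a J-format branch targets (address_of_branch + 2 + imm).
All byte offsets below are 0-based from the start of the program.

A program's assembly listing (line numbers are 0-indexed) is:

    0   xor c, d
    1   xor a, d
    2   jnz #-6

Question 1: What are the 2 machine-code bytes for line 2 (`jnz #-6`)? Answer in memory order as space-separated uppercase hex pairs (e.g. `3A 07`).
FA 7F

line 2 (jnz): pack op=0x7:4|imm=-6:12 = 0x7ffa; little→ fa 7f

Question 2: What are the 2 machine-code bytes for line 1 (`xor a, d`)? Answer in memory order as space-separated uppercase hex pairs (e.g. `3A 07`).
00 CC

L1: xor op=0xc:4|rd=3:2|rs=0:2|pad=0:8 ⇒ 0xcc00 ⇒ little 00 cc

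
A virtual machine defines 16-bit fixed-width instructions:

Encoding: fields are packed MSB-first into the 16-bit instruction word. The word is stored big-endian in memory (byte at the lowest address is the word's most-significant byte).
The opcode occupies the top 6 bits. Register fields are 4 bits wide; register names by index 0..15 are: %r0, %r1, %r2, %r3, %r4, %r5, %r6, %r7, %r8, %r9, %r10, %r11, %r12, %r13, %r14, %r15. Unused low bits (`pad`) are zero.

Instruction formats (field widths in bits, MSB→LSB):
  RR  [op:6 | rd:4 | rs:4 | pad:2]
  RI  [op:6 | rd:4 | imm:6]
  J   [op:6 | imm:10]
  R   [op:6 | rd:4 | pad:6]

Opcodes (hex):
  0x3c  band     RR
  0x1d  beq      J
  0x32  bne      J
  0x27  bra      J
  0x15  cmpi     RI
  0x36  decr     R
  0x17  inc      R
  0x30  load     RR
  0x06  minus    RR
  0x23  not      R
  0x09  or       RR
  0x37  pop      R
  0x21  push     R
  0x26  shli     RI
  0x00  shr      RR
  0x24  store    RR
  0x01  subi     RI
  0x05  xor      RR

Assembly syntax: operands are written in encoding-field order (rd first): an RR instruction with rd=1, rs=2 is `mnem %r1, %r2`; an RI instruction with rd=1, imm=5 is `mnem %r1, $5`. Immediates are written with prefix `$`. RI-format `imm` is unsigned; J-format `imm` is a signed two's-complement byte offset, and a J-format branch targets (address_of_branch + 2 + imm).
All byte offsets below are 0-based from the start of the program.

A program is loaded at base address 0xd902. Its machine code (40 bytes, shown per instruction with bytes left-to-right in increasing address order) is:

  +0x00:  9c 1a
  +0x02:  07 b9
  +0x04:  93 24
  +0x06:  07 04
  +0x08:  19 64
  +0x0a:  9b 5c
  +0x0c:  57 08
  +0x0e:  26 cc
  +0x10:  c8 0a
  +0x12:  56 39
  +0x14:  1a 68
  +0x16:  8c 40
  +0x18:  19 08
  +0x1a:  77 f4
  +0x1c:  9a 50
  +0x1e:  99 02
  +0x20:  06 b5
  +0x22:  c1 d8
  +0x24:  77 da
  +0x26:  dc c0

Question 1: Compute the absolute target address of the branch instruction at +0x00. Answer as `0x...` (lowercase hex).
0xd91e

+0x00: 9c 1a ⇒ word 0x9c1a (big)
  opcode bits[15:10]=0x27: bra/J
  imm: (w>>0)&0x3ff=0x1a → $26
  target = base 0xd902 + off 0x00 + 2 + imm 26 = 0xd91e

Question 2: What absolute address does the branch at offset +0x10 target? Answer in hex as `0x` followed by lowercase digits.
[10] c8 0a → 0xc80a
  op=0xc80a>>10=0x32 ⇒ bne (J)
  [9:0] imm=10 = $10
  target = base 0xd902 + off 0x10 + 2 + imm 10 = 0xd91e

0xd91e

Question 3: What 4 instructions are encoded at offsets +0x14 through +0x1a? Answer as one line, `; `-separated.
+0x14: 1a 68 ⇒ word 0x1a68 (big)
  op=0x1a68>>10=0x6 ⇒ minus (RR)
  [9:6] rd=9 = %r9
  [5:2] rs=10 = %r10
+0x16: 8c 40 ⇒ word 0x8c40 (big)
  op=0x8c40>>10=0x23 ⇒ not (R)
  [9:6] rd=1 = %r1
+0x18: 19 08 ⇒ word 0x1908 (big)
  op=0x1908>>10=0x6 ⇒ minus (RR)
  [9:6] rd=4 = %r4
  [5:2] rs=2 = %r2
+0x1a: 77 f4 ⇒ word 0x77f4 (big)
  op=0x77f4>>10=0x1d ⇒ beq (J)
  [9:0] imm=1012 (s10→-12) = $-12

minus %r9, %r10; not %r1; minus %r4, %r2; beq $-12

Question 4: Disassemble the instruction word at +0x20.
[20] 06 b5 → 0x06b5
  op=0x06b5>>10=0x1 ⇒ subi (RI)
  rd: (w>>6)&0xf=0xa → %r10
  imm: (w>>0)&0x3f=0x35 → $53

subi %r10, $53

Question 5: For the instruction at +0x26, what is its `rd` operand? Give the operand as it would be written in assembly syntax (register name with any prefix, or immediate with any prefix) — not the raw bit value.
[26] dc c0 → 0xdcc0
  op=0xdcc0>>10=0x37 ⇒ pop (R)
  rd: (w>>6)&0xf=0x3 → %r3

%r3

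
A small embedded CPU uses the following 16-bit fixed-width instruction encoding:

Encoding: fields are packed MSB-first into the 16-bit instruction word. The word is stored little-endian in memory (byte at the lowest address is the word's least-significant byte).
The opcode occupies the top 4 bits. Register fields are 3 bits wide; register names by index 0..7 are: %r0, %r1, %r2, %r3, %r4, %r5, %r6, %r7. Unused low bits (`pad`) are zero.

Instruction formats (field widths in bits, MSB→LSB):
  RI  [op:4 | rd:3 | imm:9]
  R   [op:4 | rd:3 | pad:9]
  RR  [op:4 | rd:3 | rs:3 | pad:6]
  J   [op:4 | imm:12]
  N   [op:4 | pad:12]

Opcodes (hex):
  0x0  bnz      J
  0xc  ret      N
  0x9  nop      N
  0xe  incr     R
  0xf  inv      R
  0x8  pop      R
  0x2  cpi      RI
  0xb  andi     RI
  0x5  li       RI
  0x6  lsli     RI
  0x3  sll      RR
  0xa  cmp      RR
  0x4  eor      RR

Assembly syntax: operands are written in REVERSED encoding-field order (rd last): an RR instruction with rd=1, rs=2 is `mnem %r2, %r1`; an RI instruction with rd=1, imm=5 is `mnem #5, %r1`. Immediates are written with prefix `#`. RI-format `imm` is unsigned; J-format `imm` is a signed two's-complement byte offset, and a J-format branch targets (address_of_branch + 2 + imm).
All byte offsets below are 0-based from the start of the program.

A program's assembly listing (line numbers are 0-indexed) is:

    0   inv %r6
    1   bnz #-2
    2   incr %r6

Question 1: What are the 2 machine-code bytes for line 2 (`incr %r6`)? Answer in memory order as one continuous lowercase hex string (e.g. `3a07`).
L2: incr op=0xe:4|rd=6:3|pad=0:9 ⇒ 0xec00 ⇒ little 00 ec

00ec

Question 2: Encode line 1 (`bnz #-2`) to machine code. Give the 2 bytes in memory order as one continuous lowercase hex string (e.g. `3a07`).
fe0f

1. bnz fields op=0x0:4|imm=-2:12 → word 0ffeh → fe 0f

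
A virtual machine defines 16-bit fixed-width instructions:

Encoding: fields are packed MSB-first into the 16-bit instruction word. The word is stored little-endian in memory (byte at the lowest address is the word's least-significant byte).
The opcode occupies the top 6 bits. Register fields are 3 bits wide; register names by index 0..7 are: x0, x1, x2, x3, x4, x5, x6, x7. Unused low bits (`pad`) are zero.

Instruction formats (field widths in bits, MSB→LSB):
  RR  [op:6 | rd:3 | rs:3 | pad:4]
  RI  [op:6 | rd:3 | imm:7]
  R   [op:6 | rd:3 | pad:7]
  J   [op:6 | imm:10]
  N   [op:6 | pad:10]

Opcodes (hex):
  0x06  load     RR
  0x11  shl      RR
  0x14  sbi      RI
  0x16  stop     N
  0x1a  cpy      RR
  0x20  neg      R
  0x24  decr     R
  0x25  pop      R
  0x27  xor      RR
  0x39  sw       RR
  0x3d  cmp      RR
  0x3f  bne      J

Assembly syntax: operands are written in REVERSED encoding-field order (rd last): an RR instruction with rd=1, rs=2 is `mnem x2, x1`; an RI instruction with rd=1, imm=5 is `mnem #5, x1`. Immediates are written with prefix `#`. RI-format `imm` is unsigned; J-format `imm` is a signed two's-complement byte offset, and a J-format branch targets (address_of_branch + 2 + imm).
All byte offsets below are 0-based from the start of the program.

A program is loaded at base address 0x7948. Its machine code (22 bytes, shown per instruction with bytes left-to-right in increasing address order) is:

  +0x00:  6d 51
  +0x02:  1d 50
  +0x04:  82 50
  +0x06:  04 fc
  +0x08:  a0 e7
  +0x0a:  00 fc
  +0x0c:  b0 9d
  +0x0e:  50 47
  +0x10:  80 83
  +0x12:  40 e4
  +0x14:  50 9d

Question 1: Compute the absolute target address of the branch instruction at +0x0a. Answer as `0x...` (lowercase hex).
+0x0a: 00 fc ⇒ word 0xfc00 (little)
  opcode bits[15:10]=0x3f: bne/J
  imm: (w>>0)&0x3ff=0x0 → #0
  target = base 0x7948 + off 0x0a + 2 + imm 0 = 0x7954

0x7954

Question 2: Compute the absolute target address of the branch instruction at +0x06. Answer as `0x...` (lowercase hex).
0x7954

[06] 04 fc → 0xfc04
  op=0xfc04>>10=0x3f ⇒ bne (J)
  imm: (w>>0)&0x3ff=0x4 → #4
  target = base 0x7948 + off 0x06 + 2 + imm 4 = 0x7954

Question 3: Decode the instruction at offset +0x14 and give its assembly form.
@+14  little-endian(50 9d) = 0x9d50
  op=0x9d50>>10=0x27 ⇒ xor (RR)
  rd: (w>>7)&0x7=0x2 → x2
  rs: (w>>4)&0x7=0x5 → x5

xor x5, x2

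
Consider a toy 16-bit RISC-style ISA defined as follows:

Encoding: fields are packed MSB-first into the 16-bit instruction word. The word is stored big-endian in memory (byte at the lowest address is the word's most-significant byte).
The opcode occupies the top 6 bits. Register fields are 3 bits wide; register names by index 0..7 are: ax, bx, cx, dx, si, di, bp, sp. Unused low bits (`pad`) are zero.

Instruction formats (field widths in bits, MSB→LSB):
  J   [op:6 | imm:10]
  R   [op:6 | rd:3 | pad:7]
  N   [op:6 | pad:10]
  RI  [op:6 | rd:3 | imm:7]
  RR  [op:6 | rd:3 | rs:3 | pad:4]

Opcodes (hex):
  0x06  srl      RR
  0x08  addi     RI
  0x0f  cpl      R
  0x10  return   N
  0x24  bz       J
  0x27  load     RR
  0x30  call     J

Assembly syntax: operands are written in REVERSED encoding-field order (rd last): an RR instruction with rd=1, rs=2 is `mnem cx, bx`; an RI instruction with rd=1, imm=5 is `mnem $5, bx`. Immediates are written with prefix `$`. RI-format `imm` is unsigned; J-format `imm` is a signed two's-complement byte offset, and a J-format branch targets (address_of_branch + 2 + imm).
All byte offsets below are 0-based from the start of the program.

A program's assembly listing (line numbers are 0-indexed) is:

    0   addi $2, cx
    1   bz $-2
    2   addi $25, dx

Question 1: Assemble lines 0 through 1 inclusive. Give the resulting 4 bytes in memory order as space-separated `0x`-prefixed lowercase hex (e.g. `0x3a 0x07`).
line 0 (addi): pack op=0x8:6|rd=2:3|imm=2:7 = 0x2102; big→ 21 02
line 1 (bz): pack op=0x24:6|imm=-2:10 = 0x93fe; big→ 93 fe

0x21 0x02 0x93 0xfe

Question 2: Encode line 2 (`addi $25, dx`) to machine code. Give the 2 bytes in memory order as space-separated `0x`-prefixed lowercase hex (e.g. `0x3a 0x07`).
L2: addi op=0x8:6|rd=3:3|imm=25:7 ⇒ 0x2199 ⇒ big 21 99

0x21 0x99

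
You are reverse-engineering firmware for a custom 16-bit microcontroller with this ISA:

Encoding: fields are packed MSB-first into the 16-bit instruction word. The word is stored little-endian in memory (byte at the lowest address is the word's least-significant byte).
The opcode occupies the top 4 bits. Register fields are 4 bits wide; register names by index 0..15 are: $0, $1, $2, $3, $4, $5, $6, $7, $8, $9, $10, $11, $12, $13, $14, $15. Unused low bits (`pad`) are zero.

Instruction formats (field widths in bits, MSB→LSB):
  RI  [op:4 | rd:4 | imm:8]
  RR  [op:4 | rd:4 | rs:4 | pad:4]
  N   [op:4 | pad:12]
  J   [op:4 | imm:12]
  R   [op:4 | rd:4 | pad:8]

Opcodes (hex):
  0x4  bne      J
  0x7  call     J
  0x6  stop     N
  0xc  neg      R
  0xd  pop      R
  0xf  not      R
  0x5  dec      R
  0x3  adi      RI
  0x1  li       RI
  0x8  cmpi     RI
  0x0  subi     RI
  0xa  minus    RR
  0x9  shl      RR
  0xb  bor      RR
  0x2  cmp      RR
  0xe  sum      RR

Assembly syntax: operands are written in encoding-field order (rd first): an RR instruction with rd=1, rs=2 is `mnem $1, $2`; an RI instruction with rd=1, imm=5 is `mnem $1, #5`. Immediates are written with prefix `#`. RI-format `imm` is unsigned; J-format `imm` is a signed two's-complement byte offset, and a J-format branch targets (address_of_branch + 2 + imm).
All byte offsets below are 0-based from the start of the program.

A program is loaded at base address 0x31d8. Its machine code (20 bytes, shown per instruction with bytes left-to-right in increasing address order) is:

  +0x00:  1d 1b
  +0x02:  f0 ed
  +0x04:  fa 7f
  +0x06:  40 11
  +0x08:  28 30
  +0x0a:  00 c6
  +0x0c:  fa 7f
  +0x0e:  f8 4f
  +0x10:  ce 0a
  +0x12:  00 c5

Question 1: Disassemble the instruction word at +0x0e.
@+0e  little-endian(f8 4f) = 0x4ff8
  top 4b → 0x4 → bne [J]
  imm@[11:0]=0xff8 (s12→-8) ⇒ #-8

bne #-8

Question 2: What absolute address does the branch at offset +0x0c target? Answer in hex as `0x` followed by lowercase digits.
0x31e0

+0x0c: fa 7f ⇒ word 0x7ffa (little)
  top 4b → 0x7 → call [J]
  [11:0] imm=4090 (s12→-6) = #-6
  target = base 0x31d8 + off 0x0c + 2 + imm -6 = 0x31e0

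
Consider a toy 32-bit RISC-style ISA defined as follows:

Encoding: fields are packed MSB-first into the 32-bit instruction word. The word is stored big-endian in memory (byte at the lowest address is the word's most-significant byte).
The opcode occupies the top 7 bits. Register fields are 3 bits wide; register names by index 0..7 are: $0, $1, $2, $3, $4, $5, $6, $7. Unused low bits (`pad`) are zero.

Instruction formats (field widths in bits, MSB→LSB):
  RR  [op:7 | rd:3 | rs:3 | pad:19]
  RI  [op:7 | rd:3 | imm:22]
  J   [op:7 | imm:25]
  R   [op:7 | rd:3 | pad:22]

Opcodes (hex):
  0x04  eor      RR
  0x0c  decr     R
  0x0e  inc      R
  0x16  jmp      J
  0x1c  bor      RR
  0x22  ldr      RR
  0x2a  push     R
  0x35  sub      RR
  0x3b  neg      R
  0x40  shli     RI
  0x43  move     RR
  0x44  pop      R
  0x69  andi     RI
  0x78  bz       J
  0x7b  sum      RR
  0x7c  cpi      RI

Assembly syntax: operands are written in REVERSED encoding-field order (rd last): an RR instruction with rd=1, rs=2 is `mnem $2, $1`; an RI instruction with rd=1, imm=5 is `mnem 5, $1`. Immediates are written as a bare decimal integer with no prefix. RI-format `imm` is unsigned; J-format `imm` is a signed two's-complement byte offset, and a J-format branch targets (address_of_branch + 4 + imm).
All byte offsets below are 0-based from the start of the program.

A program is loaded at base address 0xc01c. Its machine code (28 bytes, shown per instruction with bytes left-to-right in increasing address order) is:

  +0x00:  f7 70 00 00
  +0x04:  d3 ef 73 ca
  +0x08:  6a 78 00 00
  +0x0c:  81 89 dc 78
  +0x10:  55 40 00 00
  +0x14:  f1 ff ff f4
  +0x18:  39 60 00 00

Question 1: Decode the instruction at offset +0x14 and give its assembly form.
@+14  big-endian(f1 ff ff f4) = 0xf1fffff4
  top 7b → 0x78 → bz [J]
  imm@[24:0]=0x1fffff4 (s25→-12) ⇒ -12

bz -12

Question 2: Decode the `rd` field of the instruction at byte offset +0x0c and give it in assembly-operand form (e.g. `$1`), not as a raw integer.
+0x0c: 81 89 dc 78 ⇒ word 0x8189dc78 (big)
  opcode bits[31:25]=0x40: shli/RI
  [24:22] rd=6 = $6
  [21:0] imm=646264 = 646264

$6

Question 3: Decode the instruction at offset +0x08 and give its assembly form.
off 0x08: read 6a 78 00 00 as big → 0x6a780000
  top 7b → 0x35 → sub [RR]
  [24:22] rd=1 = $1
  [21:19] rs=7 = $7

sub $7, $1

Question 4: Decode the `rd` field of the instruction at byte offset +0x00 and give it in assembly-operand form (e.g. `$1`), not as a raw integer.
$5

off 0x00: read f7 70 00 00 as big → 0xf7700000
  op=0xf7700000>>25=0x7b ⇒ sum (RR)
  [24:22] rd=5 = $5
  [21:19] rs=6 = $6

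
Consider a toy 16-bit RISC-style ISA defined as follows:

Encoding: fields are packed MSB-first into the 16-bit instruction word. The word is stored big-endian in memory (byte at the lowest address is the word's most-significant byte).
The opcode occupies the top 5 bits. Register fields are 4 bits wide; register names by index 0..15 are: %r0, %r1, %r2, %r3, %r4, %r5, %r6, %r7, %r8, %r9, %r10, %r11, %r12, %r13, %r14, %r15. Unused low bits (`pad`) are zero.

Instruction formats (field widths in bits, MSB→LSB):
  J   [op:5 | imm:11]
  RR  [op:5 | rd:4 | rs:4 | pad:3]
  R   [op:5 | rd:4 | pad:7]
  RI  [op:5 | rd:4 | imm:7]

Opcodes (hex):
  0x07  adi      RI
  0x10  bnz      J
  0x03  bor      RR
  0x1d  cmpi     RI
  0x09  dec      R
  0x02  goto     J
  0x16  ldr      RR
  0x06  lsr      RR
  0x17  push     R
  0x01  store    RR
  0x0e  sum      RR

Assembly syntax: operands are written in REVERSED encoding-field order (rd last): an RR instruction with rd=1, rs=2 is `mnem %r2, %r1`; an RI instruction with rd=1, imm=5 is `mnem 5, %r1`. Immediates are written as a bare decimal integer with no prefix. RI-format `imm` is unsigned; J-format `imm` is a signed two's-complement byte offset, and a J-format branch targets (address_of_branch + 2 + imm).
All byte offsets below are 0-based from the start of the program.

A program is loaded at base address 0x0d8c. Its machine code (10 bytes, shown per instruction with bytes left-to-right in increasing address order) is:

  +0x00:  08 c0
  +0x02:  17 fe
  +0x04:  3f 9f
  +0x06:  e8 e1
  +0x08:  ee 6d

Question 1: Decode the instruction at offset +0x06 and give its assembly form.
cmpi 97, %r1

@+06  big-endian(e8 e1) = 0xe8e1
  opcode bits[15:11]=0x1d: cmpi/RI
  [10:7] rd=1 = %r1
  [6:0] imm=97 = 97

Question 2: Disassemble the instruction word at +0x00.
[00] 08 c0 → 0x08c0
  op=0x08c0>>11=0x1 ⇒ store (RR)
  rd: (w>>7)&0xf=0x1 → %r1
  rs: (w>>3)&0xf=0x8 → %r8

store %r8, %r1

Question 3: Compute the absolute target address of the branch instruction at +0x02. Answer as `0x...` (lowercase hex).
0x0d8e

[02] 17 fe → 0x17fe
  opcode bits[15:11]=0x2: goto/J
  imm@[10:0]=0x7fe (s11→-2) ⇒ -2
  target = base 0x0d8c + off 0x02 + 2 + imm -2 = 0x0d8e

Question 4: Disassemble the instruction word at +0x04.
adi 31, %r15

+0x04: 3f 9f ⇒ word 0x3f9f (big)
  op=0x3f9f>>11=0x7 ⇒ adi (RI)
  [10:7] rd=15 = %r15
  [6:0] imm=31 = 31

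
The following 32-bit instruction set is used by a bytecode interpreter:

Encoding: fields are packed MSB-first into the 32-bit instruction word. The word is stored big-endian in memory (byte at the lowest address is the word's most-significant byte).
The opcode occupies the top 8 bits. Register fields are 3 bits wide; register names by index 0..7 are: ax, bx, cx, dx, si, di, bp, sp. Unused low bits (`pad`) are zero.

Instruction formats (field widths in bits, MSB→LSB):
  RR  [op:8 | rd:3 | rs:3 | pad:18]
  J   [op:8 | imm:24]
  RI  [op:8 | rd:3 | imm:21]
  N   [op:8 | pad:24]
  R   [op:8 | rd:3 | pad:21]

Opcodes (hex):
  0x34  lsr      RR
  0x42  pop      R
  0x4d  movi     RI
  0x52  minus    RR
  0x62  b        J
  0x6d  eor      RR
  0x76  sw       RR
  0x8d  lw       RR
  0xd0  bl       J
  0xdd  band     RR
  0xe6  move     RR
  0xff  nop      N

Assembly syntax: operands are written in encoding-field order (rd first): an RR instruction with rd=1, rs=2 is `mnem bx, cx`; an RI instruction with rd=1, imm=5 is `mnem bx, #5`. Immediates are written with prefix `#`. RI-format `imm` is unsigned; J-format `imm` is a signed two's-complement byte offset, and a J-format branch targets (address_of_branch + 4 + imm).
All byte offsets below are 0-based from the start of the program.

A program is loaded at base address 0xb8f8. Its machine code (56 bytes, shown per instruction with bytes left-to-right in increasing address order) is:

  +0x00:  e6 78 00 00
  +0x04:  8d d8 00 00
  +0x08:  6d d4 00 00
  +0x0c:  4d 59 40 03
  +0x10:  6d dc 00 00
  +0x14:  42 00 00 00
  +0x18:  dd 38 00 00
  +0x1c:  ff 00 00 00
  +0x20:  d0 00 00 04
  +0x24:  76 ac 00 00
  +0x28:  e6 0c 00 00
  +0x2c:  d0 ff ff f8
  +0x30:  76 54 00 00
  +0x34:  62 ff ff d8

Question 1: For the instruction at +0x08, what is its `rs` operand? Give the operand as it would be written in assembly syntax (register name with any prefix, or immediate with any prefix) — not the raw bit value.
off 0x08: read 6d d4 00 00 as big → 0x6dd40000
  top 8b → 0x6d → eor [RR]
  rd@[23:21]=0x6 ⇒ bp
  rs@[20:18]=0x5 ⇒ di

di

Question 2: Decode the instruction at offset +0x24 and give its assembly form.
sw di, dx

off 0x24: read 76 ac 00 00 as big → 0x76ac0000
  top 8b → 0x76 → sw [RR]
  rd: (w>>21)&0x7=0x5 → di
  rs: (w>>18)&0x7=0x3 → dx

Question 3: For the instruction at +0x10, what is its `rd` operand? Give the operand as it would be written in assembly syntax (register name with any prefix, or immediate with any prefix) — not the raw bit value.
bp

+0x10: 6d dc 00 00 ⇒ word 0x6ddc0000 (big)
  top 8b → 0x6d → eor [RR]
  rd@[23:21]=0x6 ⇒ bp
  rs@[20:18]=0x7 ⇒ sp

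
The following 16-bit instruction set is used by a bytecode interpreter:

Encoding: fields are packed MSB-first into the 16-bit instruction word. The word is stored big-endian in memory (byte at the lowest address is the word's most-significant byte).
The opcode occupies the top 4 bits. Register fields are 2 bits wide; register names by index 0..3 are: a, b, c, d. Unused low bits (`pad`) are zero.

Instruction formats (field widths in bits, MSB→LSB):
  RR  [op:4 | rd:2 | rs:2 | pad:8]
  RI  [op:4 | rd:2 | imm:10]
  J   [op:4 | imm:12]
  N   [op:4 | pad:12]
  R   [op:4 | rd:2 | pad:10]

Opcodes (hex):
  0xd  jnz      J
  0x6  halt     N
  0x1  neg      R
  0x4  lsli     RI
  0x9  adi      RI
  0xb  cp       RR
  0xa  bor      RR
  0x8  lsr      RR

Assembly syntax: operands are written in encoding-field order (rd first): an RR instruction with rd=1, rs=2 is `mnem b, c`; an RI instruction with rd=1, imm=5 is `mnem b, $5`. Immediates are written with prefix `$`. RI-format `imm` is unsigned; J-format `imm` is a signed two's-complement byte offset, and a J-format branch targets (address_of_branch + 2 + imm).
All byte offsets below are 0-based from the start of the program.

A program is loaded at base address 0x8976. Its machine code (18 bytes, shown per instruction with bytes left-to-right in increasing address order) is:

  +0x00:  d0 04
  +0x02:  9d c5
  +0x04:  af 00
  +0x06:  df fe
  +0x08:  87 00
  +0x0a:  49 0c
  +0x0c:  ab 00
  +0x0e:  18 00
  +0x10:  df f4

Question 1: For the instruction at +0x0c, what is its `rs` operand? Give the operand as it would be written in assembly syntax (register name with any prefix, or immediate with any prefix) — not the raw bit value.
d

off 0x0c: read ab 00 as big → 0xab00
  op=0xab00>>12=0xa ⇒ bor (RR)
  rd: (w>>10)&0x3=0x2 → c
  rs: (w>>8)&0x3=0x3 → d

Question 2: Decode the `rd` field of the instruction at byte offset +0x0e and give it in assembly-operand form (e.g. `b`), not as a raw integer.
c

off 0x0e: read 18 00 as big → 0x1800
  opcode bits[15:12]=0x1: neg/R
  rd@[11:10]=0x2 ⇒ c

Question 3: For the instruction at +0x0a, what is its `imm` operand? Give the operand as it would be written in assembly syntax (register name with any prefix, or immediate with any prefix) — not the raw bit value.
[0a] 49 0c → 0x490c
  opcode bits[15:12]=0x4: lsli/RI
  rd: (w>>10)&0x3=0x2 → c
  imm: (w>>0)&0x3ff=0x10c → $268

$268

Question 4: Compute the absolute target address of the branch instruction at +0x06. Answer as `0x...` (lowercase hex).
0x897c

@+06  big-endian(df fe) = 0xdffe
  op=0xdffe>>12=0xd ⇒ jnz (J)
  [11:0] imm=4094 (s12→-2) = $-2
  target = base 0x8976 + off 0x06 + 2 + imm -2 = 0x897c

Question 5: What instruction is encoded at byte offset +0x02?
off 0x02: read 9d c5 as big → 0x9dc5
  op=0x9dc5>>12=0x9 ⇒ adi (RI)
  rd: (w>>10)&0x3=0x3 → d
  imm: (w>>0)&0x3ff=0x1c5 → $453

adi d, $453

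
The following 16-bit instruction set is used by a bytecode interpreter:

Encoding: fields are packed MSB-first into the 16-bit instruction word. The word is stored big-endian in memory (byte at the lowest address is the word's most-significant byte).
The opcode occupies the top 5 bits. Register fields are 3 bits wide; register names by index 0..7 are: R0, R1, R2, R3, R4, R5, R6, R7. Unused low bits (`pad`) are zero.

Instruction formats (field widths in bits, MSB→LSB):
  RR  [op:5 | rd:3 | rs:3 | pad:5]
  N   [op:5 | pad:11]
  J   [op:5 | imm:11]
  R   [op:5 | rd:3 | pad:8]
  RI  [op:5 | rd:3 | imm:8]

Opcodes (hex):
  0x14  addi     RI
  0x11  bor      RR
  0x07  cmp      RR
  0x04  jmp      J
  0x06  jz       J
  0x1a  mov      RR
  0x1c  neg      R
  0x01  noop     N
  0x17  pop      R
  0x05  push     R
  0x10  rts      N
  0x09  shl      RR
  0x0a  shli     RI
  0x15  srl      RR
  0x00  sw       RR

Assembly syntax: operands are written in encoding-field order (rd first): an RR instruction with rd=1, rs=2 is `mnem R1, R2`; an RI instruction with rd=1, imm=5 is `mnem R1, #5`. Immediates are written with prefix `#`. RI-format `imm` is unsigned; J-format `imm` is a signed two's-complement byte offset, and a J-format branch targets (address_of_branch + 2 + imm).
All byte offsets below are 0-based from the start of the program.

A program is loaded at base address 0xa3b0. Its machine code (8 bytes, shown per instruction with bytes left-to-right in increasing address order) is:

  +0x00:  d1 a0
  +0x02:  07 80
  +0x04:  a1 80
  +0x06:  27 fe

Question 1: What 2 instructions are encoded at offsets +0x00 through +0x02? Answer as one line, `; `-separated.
[00] d1 a0 → 0xd1a0
  op=0xd1a0>>11=0x1a ⇒ mov (RR)
  [10:8] rd=1 = R1
  [7:5] rs=5 = R5
[02] 07 80 → 0x0780
  op=0x0780>>11=0x0 ⇒ sw (RR)
  [10:8] rd=7 = R7
  [7:5] rs=4 = R4

mov R1, R5; sw R7, R4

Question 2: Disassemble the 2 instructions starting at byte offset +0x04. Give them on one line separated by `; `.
+0x04: a1 80 ⇒ word 0xa180 (big)
  op=0xa180>>11=0x14 ⇒ addi (RI)
  rd@[10:8]=0x1 ⇒ R1
  imm@[7:0]=0x80 ⇒ #128
+0x06: 27 fe ⇒ word 0x27fe (big)
  op=0x27fe>>11=0x4 ⇒ jmp (J)
  imm@[10:0]=0x7fe (s11→-2) ⇒ #-2

addi R1, #128; jmp #-2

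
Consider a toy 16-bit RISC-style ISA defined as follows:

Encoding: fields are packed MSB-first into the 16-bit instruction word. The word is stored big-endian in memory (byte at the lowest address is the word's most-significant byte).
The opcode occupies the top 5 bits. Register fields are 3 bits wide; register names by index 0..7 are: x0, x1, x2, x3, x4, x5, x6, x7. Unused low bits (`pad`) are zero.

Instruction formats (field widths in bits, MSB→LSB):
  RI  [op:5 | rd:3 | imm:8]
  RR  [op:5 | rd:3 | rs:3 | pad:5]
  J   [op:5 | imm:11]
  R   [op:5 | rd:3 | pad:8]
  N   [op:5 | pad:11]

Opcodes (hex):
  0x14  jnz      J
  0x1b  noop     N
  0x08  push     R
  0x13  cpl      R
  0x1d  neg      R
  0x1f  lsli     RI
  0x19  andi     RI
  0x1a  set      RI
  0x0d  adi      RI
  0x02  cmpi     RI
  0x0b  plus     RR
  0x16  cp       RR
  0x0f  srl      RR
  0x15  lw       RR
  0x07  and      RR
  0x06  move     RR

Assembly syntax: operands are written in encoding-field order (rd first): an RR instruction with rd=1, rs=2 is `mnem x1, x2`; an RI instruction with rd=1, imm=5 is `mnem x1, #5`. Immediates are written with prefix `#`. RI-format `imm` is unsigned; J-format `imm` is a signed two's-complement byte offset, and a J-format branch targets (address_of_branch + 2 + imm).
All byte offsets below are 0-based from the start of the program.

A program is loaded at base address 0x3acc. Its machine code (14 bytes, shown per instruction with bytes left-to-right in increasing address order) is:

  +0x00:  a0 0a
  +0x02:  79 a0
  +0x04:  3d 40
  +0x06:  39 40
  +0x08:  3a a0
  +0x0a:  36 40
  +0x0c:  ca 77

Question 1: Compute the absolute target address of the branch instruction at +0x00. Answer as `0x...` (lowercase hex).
0x3ad8

@+00  big-endian(a0 0a) = 0xa00a
  top 5b → 0x14 → jnz [J]
  imm: (w>>0)&0x7ff=0xa → #10
  target = base 0x3acc + off 0x00 + 2 + imm 10 = 0x3ad8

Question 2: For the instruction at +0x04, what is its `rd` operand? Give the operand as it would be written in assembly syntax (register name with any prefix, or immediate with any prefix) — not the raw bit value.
x5

[04] 3d 40 → 0x3d40
  opcode bits[15:11]=0x7: and/RR
  rd: (w>>8)&0x7=0x5 → x5
  rs: (w>>5)&0x7=0x2 → x2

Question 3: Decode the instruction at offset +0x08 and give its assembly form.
+0x08: 3a a0 ⇒ word 0x3aa0 (big)
  top 5b → 0x7 → and [RR]
  rd@[10:8]=0x2 ⇒ x2
  rs@[7:5]=0x5 ⇒ x5

and x2, x5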